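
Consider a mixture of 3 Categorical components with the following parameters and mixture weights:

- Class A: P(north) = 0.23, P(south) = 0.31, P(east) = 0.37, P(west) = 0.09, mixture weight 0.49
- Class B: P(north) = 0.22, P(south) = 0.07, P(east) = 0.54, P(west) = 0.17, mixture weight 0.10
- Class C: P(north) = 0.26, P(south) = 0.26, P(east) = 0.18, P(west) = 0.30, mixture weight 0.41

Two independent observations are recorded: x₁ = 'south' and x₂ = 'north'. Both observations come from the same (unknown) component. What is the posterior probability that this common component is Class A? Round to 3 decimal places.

0.544

Apply Bayes' rule: the posterior for each component is proportional to its prior times its likelihood at x.
Since both observations come from the same component, the likelihood for component k is f_k(x₁)·f_k(x₂).
  p_A = [0.31] × [0.23] = 0.0713
  p_B = [0.07] × [0.22] = 0.0154
  p_C = [0.26] × [0.26] = 0.0676
Multiply by the mixture weights:
  π_A·p_A = 0.49 × 0.0713 = 0.034937
  π_B·p_B = 0.10 × 0.0154 = 0.00154
  π_C·p_C = 0.41 × 0.0676 = 0.027716
Sum: 0.034937 + 0.00154 + 0.027716 = 0.064193
P(Class A | x₁,x₂) = 0.034937 / 0.064193 ≈ 0.544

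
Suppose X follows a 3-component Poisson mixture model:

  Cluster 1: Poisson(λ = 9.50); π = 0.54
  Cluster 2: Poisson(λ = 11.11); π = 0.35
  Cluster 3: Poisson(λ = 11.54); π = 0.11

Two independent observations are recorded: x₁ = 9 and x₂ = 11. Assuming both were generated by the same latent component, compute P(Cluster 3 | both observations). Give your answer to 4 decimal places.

0.0957

Posterior ∝ prior × likelihood, so P(k | x) ∝ π_k f_k(x); normalise over all components.
Since both observations come from the same component, the likelihood for component k is f_k(x₁)·f_k(x₂).
  L_1 = [e^(−9.50)·9.50^9/9! = 0.130003] × [0.106661] = 0.0138662
  L_2 = [e^(−11.11)·11.11^9/9! = 0.106329] × [0.119313] = 0.0126864
  L_3 = [e^(−11.54)·11.54^9/9! = 0.0973489] × [0.117856] = 0.0114731
Unnormalised posteriors:
  π_1·L_1 = 0.54 × 0.0138662 = 0.00748776
  π_2·L_2 = 0.35 × 0.0126864 = 0.00444025
  π_3·L_3 = 0.11 × 0.0114731 = 0.00126204
Marginal: 0.00748776 + 0.00444025 + 0.00126204 = 0.01319
Responsibility of Cluster 3: 0.00126204 / 0.01319 ≈ 0.0957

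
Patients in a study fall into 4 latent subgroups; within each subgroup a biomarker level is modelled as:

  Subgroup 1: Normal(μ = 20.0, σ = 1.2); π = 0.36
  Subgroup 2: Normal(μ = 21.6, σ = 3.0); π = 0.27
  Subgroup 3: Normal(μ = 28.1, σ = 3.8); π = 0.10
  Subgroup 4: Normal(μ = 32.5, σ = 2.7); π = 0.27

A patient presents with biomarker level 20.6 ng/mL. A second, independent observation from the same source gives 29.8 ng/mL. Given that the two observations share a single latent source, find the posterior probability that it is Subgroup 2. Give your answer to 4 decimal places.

The responsibility of component k is w_k f_k(x) divided by Σ_j w_j f_j(x).
Since both observations come from the same component, the likelihood for component k is f_k(x₁)·f_k(x₂).
  p_1 = [(1/(1.2·√(2π)))·exp(−(20.6−20.0)²/(2·1.2²)) = 0.332452·exp(-0.12500) = 0.293388] × [1.0945e-15] = 3.21112e-16
  p_2 = [(1/(3.0·√(2π)))·exp(−(20.6−21.6)²/(2·3.0²)) = 0.132981·exp(-0.05556) = 0.125794] × [0.00317291] = 0.000399134
  p_3 = [(1/(3.8·√(2π)))·exp(−(20.6−28.1)²/(2·3.8²)) = 0.104985·exp(-1.94771) = 0.0149708] × [0.0949876] = 0.00142204
  p_4 = [(1/(2.7·√(2π)))·exp(−(20.6−32.5)²/(2·2.7²)) = 0.147756·exp(-9.71262) = 8.94147e-06] × [0.0896188] = 8.01324e-07
Weight by the priors:
  w_1·p_1 = 0.36 × 3.21112e-16 = 1.156e-16
  w_2·p_2 = 0.27 × 0.000399134 = 0.000107766
  w_3·p_3 = 0.10 × 0.00142204 = 0.000142204
  w_4·p_4 = 0.27 × 8.01324e-07 = 2.16357e-07
Evidence: 1.156e-16 + 0.000107766 + 0.000142204 + 2.16357e-07 = 0.000250187
P(Subgroup 2 | x₁, x₂) = 0.000107766 / 0.000250187 ≈ 0.4307

0.4307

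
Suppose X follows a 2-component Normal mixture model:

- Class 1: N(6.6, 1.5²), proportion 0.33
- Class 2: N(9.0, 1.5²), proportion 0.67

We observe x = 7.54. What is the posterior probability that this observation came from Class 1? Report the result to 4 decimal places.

By Bayes' theorem, P(k | x) = π_k f_k(x) / Σ_j π_j f_j(x).
Component likelihoods at x = 7.54:
  p_1 = (1/(1.5·√(2π)))·exp(−(7.54−6.6)²/(2·1.5²)) = 0.265962·exp(-0.19636) = 0.218546
  p_2 = (1/(1.5·√(2π)))·exp(−(7.54−9.0)²/(2·1.5²)) = 0.265962·exp(-0.47369) = 0.165614
Multiply by the mixture weights:
  π_1·p_1 = 0.33 × 0.218546 = 0.0721201
  π_2·p_2 = 0.67 × 0.165614 = 0.110962
Denominator: 0.0721201 + 0.110962 = 0.183082
Responsibility of Class 1: 0.0721201 / 0.183082 ≈ 0.3939

0.3939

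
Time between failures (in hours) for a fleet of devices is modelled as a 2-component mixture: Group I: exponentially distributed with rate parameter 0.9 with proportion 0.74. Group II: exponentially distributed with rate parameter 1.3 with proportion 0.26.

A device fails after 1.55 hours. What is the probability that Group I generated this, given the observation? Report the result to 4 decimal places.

P(component k | x) = π_k·f_k(x) / marginal(x), where marginal(x) = Σ_j π_j·f_j(x).
Exponential densities:
  p_I = 0.9·e^(−0.9·1.55) = 0.9·e^(−1.3950) = 0.22305
  p_II = 1.3·e^(−1.3·1.55) = 1.3·e^(−2.0150) = 0.173317
Prior × likelihood for each component:
  π_I·p_I = 0.74 × 0.22305 = 0.165057
  π_II·p_II = 0.26 × 0.173317 = 0.0450623
Sum: 0.165057 + 0.0450623 = 0.210119
Responsibility of Group I: 0.165057 / 0.210119 ≈ 0.7855

0.7855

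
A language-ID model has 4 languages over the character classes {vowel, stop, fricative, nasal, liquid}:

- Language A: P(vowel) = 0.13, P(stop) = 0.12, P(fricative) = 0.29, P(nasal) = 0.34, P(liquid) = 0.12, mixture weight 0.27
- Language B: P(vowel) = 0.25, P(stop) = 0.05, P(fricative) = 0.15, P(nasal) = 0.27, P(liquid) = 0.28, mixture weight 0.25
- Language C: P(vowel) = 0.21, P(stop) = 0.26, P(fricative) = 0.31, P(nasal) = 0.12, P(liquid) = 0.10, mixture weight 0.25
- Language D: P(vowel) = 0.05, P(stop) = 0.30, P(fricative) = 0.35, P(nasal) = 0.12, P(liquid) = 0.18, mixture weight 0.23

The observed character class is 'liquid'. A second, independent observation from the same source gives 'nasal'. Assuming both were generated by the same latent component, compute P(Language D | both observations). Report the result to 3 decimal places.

0.131

Apply Bayes' rule: the posterior for each component is proportional to its prior times its likelihood at x.
Since both observations come from the same component, the likelihood for component k is f_k(x₁)·f_k(x₂).
  f_A = [0.12] × [0.34] = 0.0408
  f_B = [0.28] × [0.27] = 0.0756
  f_C = [0.1] × [0.12] = 0.012
  f_D = [0.18] × [0.12] = 0.0216
Unnormalised posteriors:
  P(Z=A)·f_A = 0.27 × 0.0408 = 0.011016
  P(Z=B)·f_B = 0.25 × 0.0756 = 0.0189
  P(Z=C)·f_C = 0.25 × 0.012 = 0.003
  P(Z=D)·f_D = 0.23 × 0.0216 = 0.004968
Sum: 0.011016 + 0.0189 + 0.003 + 0.004968 = 0.037884
P(Language D | x) ≈ 0.131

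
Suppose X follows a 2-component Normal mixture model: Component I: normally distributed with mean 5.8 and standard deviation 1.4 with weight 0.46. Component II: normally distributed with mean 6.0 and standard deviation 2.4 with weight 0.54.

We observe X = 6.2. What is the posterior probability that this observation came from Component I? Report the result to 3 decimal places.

0.585

P(component k | x) = w_k·f_k(x) / marginal(x), where marginal(x) = Σ_j w_j·f_j(x).
Normal densities:
  p_I = (1/(1.4·√(2π)))·exp(−(6.2−5.8)²/(2·1.4²)) = 0.284959·exp(-0.04082) = 0.273562
  p_II = (1/(2.4·√(2π)))·exp(−(6.2−6.0)²/(2·2.4²)) = 0.166226·exp(-0.00347) = 0.16565
Multiply by the mixture weights:
  w_I·p_I = 0.46 × 0.273562 = 0.125839
  w_II·p_II = 0.54 × 0.16565 = 0.0894509
Evidence: 0.125839 + 0.0894509 = 0.215289
P(Component I | the observation) ≈ 0.585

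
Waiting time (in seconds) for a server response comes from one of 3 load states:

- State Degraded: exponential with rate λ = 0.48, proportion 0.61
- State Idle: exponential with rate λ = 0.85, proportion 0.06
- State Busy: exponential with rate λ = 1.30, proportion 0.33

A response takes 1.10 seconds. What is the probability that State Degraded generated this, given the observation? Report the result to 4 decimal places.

0.5846

P(component k | x) = π_k·f_k(x) / marginal(x), where marginal(x) = Σ_j π_j·f_j(x).
Component likelihoods at x = 1.10 seconds:
  p_Degraded = 0.48·e^(−0.48·1.10) = 0.48·e^(−0.5280) = 0.283096
  p_Idle = 0.85·e^(−0.85·1.10) = 0.85·e^(−0.9350) = 0.333698
  p_Busy = 1.30·e^(−1.30·1.10) = 1.30·e^(−1.4300) = 0.311102
Unnormalised posteriors:
  π_Degraded·p_Degraded = 0.61 × 0.283096 = 0.172689
  π_Idle·p_Idle = 0.06 × 0.333698 = 0.0200219
  π_Busy·p_Busy = 0.33 × 0.311102 = 0.102664
Sum: 0.172689 + 0.0200219 + 0.102664 = 0.295374
So the posterior for State Degraded is 0.172689 / 0.295374 ≈ 0.5846.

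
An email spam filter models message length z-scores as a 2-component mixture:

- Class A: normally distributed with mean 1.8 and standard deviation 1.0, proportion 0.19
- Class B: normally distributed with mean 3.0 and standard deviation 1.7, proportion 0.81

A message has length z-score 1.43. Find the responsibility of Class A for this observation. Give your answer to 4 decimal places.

By Bayes' theorem, P(k | x) = w_k f_k(x) / Σ_j w_j f_j(x).
Evaluate each component's likelihood at the observed value:
  p_A = (1/(1.0·√(2π)))·exp(−(1.43−1.8)²/(2·1.0²)) = 0.398942·exp(-0.06845) = 0.372548
  p_B = (1/(1.7·√(2π)))·exp(−(1.43−3.0)²/(2·1.7²)) = 0.234672·exp(-0.42645) = 0.153199
Multiply by the mixture weights:
  w_A·p_A = 0.19 × 0.372548 = 0.0707842
  w_B·p_B = 0.81 × 0.153199 = 0.124091
Sum: 0.0707842 + 0.124091 = 0.194875
P(Class A | the observation) ≈ 0.3632

0.3632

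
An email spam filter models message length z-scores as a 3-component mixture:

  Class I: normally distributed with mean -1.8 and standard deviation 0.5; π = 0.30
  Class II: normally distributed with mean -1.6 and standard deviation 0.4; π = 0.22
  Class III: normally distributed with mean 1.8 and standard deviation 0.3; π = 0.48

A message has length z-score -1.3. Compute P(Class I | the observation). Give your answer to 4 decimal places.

0.4671

Apply Bayes' rule: the posterior for each component is proportional to its prior times its likelihood at x.
Evaluate each component's likelihood at the observed value:
  p_I = 0.483941
  p_II = 0.752844
  p_III = 8.65544e-24
Multiply by the mixture weights:
  P(Z=I)·p_I = 0.30 × 0.483941 = 0.145182
  P(Z=II)·p_II = 0.22 × 0.752844 = 0.165626
  P(Z=III)·p_III = 0.48 × 8.65544e-24 = 4.15461e-24
Normaliser: 0.145182 + 0.165626 + 4.15461e-24 = 0.310808
P(Class I | the observation) = 0.145182 / 0.310808 ≈ 0.4671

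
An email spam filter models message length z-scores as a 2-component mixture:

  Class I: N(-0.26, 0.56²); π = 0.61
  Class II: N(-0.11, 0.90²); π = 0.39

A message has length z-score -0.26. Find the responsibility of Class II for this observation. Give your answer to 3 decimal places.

P(component k | x) = π_k·f_k(x) / marginal(x), where marginal(x) = Σ_j π_j·f_j(x).
Normal densities:
  f_I = (1/(0.56·√(2π)))·exp(−(-0.26−-0.26)²/(2·0.56²)) = 0.712397·exp(-0.00000) = 0.712397
  f_II = (1/(0.90·√(2π)))·exp(−(-0.26−-0.11)²/(2·0.90²)) = 0.443269·exp(-0.01389) = 0.437155
Prior × likelihood for each component:
  π_I·f_I = 0.61 × 0.712397 = 0.434562
  π_II·f_II = 0.39 × 0.437155 = 0.170491
Marginal: 0.434562 + 0.170491 = 0.605053
So the posterior for Class II is 0.170491 / 0.605053 ≈ 0.282.

0.282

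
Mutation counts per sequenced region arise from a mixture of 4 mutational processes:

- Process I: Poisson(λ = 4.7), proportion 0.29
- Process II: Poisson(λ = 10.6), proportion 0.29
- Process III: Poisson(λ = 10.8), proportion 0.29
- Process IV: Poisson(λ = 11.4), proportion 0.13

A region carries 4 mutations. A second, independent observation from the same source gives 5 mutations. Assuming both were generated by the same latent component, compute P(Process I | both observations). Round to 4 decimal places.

0.9782

Posterior ∝ prior × likelihood, so P(k | x) ∝ w_k f_k(x); normalise over all components.
Since both observations come from the same component, the likelihood for component k is f_k(x₁)·f_k(x₂).
  L_I = [e^(−4.7)·4.7^4/4! = 0.184925] × [0.17383] = 0.0321455
  L_II = [e^(−10.6)·10.6^4/4! = 0.0131066] × [0.027786] = 0.000364181
  L_III = [e^(−10.8)·10.8^4/4! = 0.0115639] × [0.024978] = 0.000288842
  L_IV = [e^(−11.4)·11.4^4/4! = 0.00787864] × [0.0179633] = 0.000141526
Weight by the priors:
  w_I·L_I = 0.29 × 0.0321455 = 0.00932219
  w_II·L_II = 0.29 × 0.000364181 = 0.000105612
  w_III·L_III = 0.29 × 0.000288842 = 8.37642e-05
  w_IV·L_IV = 0.13 × 0.000141526 = 1.83984e-05
Normaliser: 0.00932219 + 0.000105612 + 8.37642e-05 + 1.83984e-05 = 0.00952997
Responsibility of Process I: 0.00932219 / 0.00952997 ≈ 0.9782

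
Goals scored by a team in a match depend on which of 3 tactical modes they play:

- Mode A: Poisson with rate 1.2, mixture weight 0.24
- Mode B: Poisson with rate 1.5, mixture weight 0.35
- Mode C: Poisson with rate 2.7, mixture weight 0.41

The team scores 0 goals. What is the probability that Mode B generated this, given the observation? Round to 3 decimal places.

0.439

By Bayes' theorem, P(k | x) = w_k f_k(x) / Σ_j w_j f_j(x).
Evaluate each component's likelihood at the observed value:
  L_A = 0.301194
  L_B = 0.22313
  L_C = 0.0672055
Weight by the priors:
  w_A·L_A = 0.24 × 0.301194 = 0.0722866
  w_B·L_B = 0.35 × 0.22313 = 0.0780956
  w_C·L_C = 0.41 × 0.0672055 = 0.0275543
Normaliser: 0.0722866 + 0.0780956 + 0.0275543 = 0.177936
So the posterior for Mode B is 0.0780956 / 0.177936 ≈ 0.439.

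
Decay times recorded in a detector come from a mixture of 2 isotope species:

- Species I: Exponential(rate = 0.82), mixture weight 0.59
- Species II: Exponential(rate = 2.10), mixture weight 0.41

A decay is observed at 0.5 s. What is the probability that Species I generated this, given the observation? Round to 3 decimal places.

By Bayes' theorem, P(k | x) = π_k f_k(x) / Σ_j π_j f_j(x).
Evaluate each component's likelihood at the observed value:
  f_I = 0.82·e^(−0.82·0.5) = 0.82·e^(−0.4100) = 0.544193
  f_II = 2.10·e^(−2.10·0.5) = 2.10·e^(−1.0500) = 0.734869
Multiply by the mixture weights:
  π_I·f_I = 0.59 × 0.544193 = 0.321074
  π_II·f_II = 0.41 × 0.734869 = 0.301296
Evidence: 0.321074 + 0.301296 = 0.62237
Responsibility of Species I: 0.321074 / 0.62237 ≈ 0.516

0.516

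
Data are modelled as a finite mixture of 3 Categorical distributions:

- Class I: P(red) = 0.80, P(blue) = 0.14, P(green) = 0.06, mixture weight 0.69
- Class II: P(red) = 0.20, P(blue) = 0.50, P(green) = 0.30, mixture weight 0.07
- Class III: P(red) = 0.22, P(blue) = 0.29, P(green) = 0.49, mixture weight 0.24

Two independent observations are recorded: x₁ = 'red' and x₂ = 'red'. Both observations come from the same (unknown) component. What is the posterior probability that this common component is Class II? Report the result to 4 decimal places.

Apply Bayes' rule: the posterior for each component is proportional to its prior times its likelihood at x.
Since both observations come from the same component, the likelihood for component k is f_k(x₁)·f_k(x₂).
  f_I = [P(red | comp) = 0.80] × [0.8] = 0.64
  f_II = [P(red | comp) = 0.20] × [0.2] = 0.04
  f_III = [P(red | comp) = 0.22] × [0.22] = 0.0484
Prior × likelihood for each component:
  π_I·f_I = 0.69 × 0.64 = 0.4416
  π_II·f_II = 0.07 × 0.04 = 0.0028
  π_III·f_III = 0.24 × 0.0484 = 0.011616
Sum: 0.4416 + 0.0028 + 0.011616 = 0.456016
Responsibility of Class II: 0.0028 / 0.456016 ≈ 0.0061

0.0061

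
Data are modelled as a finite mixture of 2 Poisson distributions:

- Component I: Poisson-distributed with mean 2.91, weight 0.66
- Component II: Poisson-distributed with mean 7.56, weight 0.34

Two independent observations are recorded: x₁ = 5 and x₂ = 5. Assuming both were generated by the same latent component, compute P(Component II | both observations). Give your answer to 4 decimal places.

Posterior ∝ prior × likelihood, so P(k | x) ∝ P(Z=k) f_k(x); normalise over all components.
Since both observations come from the same component, the likelihood for component k is f_k(x₁)·f_k(x₂).
  L_I = [e^(−2.91)·2.91^5/5! = 0.0947298] × [0.0947298] = 0.00897374
  L_II = [e^(−7.56)·7.56^5/5! = 0.107192] × [0.107192] = 0.0114901
Unnormalised posteriors:
  P(Z=I)·L_I = 0.66 × 0.00897374 = 0.00592267
  P(Z=II)·L_II = 0.34 × 0.0114901 = 0.00390663
Denominator: 0.00592267 + 0.00390663 = 0.00982929
P(Component II | data) = 0.00390663 / 0.00982929 ≈ 0.3974

0.3974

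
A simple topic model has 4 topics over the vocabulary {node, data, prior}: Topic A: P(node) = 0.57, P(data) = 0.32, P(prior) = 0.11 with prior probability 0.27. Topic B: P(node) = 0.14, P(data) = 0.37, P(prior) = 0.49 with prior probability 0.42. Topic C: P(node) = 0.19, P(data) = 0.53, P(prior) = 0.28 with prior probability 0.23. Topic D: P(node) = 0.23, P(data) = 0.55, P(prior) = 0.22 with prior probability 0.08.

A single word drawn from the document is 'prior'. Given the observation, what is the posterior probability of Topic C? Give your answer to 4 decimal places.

The responsibility of component k is P(Z=k) f_k(x) divided by Σ_j P(Z=j) f_j(x).
Categorical probabilities:
  f_A = P(prior | comp) = 0.11
  f_B = P(prior | comp) = 0.49
  f_C = P(prior | comp) = 0.28
  f_D = P(prior | comp) = 0.22
Multiply by the mixture weights:
  P(Z=A)·f_A = 0.27 × 0.11 = 0.0297
  P(Z=B)·f_B = 0.42 × 0.49 = 0.2058
  P(Z=C)·f_C = 0.23 × 0.28 = 0.0644
  P(Z=D)·f_D = 0.08 × 0.22 = 0.0176
Sum: 0.0297 + 0.2058 + 0.0644 + 0.0176 = 0.3175
So the posterior for Topic C is 0.0644 / 0.3175 ≈ 0.2028.

0.2028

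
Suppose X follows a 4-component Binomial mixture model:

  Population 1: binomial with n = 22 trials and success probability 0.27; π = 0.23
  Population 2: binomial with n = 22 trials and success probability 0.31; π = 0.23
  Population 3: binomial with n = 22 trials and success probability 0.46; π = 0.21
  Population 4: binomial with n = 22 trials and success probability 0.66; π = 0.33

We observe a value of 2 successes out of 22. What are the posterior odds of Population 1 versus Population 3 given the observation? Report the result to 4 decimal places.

156.7842

Posterior odds = (π_i f_i(x)) / (π_j f_j(x)); the normalising sum cancels.
Evaluate each component's likelihood at the observed value:
  L_1 = C(22,2)·0.27^2·0.73^20 = 231·0.0729·0.00184696 = 0.0311026
  L_2 = C(22,2)·0.31^2·0.69^20 = 231·0.0961·0.000598387 = 0.0132836
  L_3 = C(22,2)·0.46^2·0.54^20 = 231·0.2116·4.44504e-06 = 0.000217272
  L_4 = C(22,2)·0.66^2·0.34^20 = 231·0.4356·4.26166e-10 = 4.28823e-08
Odds = (0.23/0.21) × (0.0311026/0.000217272) = 1.09524 × 143.151 ≈ 156.7842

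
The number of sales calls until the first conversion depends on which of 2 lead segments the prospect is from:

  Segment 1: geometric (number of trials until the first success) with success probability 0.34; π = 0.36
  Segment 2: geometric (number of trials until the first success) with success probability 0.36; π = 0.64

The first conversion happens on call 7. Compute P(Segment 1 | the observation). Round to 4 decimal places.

P(component k | x) = π_k·f_k(x) / marginal(x), where marginal(x) = Σ_j π_j·f_j(x).
Evaluate each component's likelihood at the observed value:
  p_1 = 0.0281023
  p_2 = 0.024739
Unnormalised posteriors:
  π_1·p_1 = 0.36 × 0.0281023 = 0.0101168
  π_2·p_2 = 0.64 × 0.024739 = 0.015833
Evidence: 0.0101168 + 0.015833 = 0.0259498
P(Segment 1 | x) ≈ 0.3899

0.3899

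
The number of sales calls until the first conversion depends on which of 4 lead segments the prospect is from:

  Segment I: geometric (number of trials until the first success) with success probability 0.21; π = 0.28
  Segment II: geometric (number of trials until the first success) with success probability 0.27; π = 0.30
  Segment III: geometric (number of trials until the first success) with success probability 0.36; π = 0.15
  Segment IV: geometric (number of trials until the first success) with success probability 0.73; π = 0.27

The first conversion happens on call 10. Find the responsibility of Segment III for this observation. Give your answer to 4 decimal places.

By Bayes' theorem, P(k | x) = w_k f_k(x) / Σ_j w_j f_j(x).
Evaluate each component's likelihood at the observed value:
  L_I = 0.21·(1−0.21)^9 = 0.21·0.119852 = 0.0251688
  L_II = 0.27·(1−0.27)^9 = 0.27·0.0588716 = 0.0158953
  L_III = 0.36·(1−0.36)^9 = 0.36·0.0180144 = 0.00648518
  L_IV = 0.73·(1−0.73)^9 = 0.73·7.6256e-06 = 5.56669e-06
Prior × likelihood for each component:
  w_I·L_I = 0.28 × 0.0251688 = 0.00704727
  w_II·L_II = 0.30 × 0.0158953 = 0.0047686
  w_III·L_III = 0.15 × 0.00648518 = 0.000972778
  w_IV·L_IV = 0.27 × 5.56669e-06 = 1.50301e-06
Denominator: 0.00704727 + 0.0047686 + 0.000972778 + 1.50301e-06 = 0.0127902
So the posterior for Segment III is 0.000972778 / 0.0127902 ≈ 0.0761.

0.0761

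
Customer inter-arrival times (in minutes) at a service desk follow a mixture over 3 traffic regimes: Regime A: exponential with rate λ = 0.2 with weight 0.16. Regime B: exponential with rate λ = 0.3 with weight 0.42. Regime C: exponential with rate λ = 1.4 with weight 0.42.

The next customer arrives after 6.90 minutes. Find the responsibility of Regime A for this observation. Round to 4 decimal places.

P(component k | x) = π_k·f_k(x) / marginal(x), where marginal(x) = Σ_j π_j·f_j(x).
Component likelihoods at x = 6.90 minutes:
  L_A = 0.2·e^(−0.2·6.90) = 0.2·e^(−1.3800) = 0.0503157
  L_B = 0.3·e^(−0.3·6.90) = 0.3·e^(−2.0700) = 0.0378557
  L_C = 1.4·e^(−1.4·6.90) = 1.4·e^(−9.6600) = 8.92983e-05
Prior × likelihood for each component:
  π_A·L_A = 0.16 × 0.0503157 = 0.00805051
  π_B·L_B = 0.42 × 0.0378557 = 0.0158994
  π_C·L_C = 0.42 × 8.92983e-05 = 3.75053e-05
Marginal: 0.00805051 + 0.0158994 + 3.75053e-05 = 0.0239874
Responsibility of Regime A: 0.00805051 / 0.0239874 ≈ 0.3356

0.3356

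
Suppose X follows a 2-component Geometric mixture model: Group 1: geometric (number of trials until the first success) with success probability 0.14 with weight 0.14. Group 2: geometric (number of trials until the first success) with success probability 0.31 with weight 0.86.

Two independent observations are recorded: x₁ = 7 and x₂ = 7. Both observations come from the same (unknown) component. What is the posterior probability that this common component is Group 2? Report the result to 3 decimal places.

0.682

P(component k | x) = π_k·f_k(x) / marginal(x), where marginal(x) = Σ_j π_j·f_j(x).
Since both observations come from the same component, the likelihood for component k is f_k(x₁)·f_k(x₂).
  p_1 = [0.14·(1−0.14)^6 = 0.14·0.404567 = 0.0566394] × [0.0566394] = 0.00320802
  p_2 = [0.31·(1−0.31)^6 = 0.31·0.107918 = 0.0334546] × [0.0334546] = 0.00111921
Weight by the priors:
  π_1·p_1 = 0.14 × 0.00320802 = 0.000449123
  π_2·p_2 = 0.86 × 0.00111921 = 0.000962523
Denominator: 0.000449123 + 0.000962523 = 0.00141165
So the posterior for Group 2 is 0.000962523 / 0.00141165 ≈ 0.682.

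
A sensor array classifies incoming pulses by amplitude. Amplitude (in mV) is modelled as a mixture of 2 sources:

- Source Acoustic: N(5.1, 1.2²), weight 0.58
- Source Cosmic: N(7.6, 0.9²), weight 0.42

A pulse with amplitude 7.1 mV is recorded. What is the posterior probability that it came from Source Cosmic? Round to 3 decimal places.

0.768

By Bayes' theorem, P(k | x) = P(Z=k) f_k(x) / Σ_j P(Z=j) f_j(x).
Evaluate each component's likelihood at the observed value:
  f_Acoustic = (1/(1.2·√(2π)))·exp(−(7.1−5.1)²/(2·1.2²)) = 0.332452·exp(-1.38889) = 0.0828976
  f_Cosmic = (1/(0.9·√(2π)))·exp(−(7.1−7.6)²/(2·0.9²)) = 0.443269·exp(-0.15432) = 0.37988
Multiply by the mixture weights:
  P(Z=Acoustic)·f_Acoustic = 0.58 × 0.0828976 = 0.0480806
  P(Z=Cosmic)·f_Cosmic = 0.42 × 0.37988 = 0.15955
Evidence: 0.0480806 + 0.15955 = 0.20763
Responsibility of Source Cosmic: 0.15955 / 0.20763 ≈ 0.768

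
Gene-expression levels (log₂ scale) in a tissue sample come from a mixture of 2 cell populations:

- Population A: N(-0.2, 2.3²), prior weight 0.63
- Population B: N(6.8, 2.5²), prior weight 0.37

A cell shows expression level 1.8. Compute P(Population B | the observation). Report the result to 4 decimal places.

Posterior ∝ prior × likelihood, so P(k | x) ∝ P(Z=k) f_k(x); normalise over all components.
Evaluate each component's likelihood at the observed value:
  p_A = (1/(2.3·√(2π)))·exp(−(1.8−-0.2)²/(2·2.3²)) = 0.173453·exp(-0.37807) = 0.118847
  p_B = (1/(2.5·√(2π)))·exp(−(1.8−6.8)²/(2·2.5²)) = 0.159577·exp(-2.00000) = 0.0215964
Multiply by the mixture weights:
  P(Z=A)·p_A = 0.63 × 0.118847 = 0.0748735
  P(Z=B)·p_B = 0.37 × 0.0215964 = 0.00799066
Normaliser: 0.0748735 + 0.00799066 = 0.0828642
Responsibility of Population B: 0.00799066 / 0.0828642 ≈ 0.0964

0.0964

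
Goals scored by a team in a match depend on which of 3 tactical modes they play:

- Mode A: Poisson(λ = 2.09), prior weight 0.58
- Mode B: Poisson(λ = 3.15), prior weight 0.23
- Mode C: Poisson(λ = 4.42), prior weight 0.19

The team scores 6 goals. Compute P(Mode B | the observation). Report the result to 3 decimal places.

0.295

By Bayes' theorem, P(k | x) = P(Z=k) f_k(x) / Σ_j P(Z=j) f_j(x).
Evaluate each component's likelihood at the observed value:
  f_A = e^(−2.09)·2.09^6/6! = 0.0143176
  f_B = e^(−3.15)·3.15^6/6! = 0.0581438
  f_C = e^(−4.42)·4.42^6/6! = 0.124629
Prior × likelihood for each component:
  P(Z=A)·f_A = 0.58 × 0.0143176 = 0.0083042
  P(Z=B)·f_B = 0.23 × 0.0581438 = 0.0133731
  P(Z=C)·f_C = 0.19 × 0.124629 = 0.0236795
Evidence: 0.0083042 + 0.0133731 + 0.0236795 = 0.0453568
So the posterior for Mode B is 0.0133731 / 0.0453568 ≈ 0.295.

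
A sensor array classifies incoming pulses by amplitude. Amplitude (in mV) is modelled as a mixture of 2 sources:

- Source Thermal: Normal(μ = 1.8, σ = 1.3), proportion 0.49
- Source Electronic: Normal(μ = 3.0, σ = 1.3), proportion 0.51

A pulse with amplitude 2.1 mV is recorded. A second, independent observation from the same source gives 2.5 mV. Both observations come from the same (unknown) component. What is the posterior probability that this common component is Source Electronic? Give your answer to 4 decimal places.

0.4745

Apply Bayes' rule: the posterior for each component is proportional to its prior times its likelihood at x.
Since both observations come from the same component, the likelihood for component k is f_k(x₁)·f_k(x₂).
  L_Thermal = [(1/(1.3·√(2π)))·exp(−(2.1−1.8)²/(2·1.3²)) = 0.306879·exp(-0.02663) = 0.298815] × [0.265465] = 0.0793249
  L_Electronic = [(1/(1.3·√(2π)))·exp(−(2.1−3.0)²/(2·1.3²)) = 0.306879·exp(-0.23964) = 0.241485] × [0.285] = 0.0688232
Prior × likelihood for each component:
  w_Thermal·L_Thermal = 0.49 × 0.0793249 = 0.0388692
  w_Electronic·L_Electronic = 0.51 × 0.0688232 = 0.0350998
Evidence: 0.0388692 + 0.0350998 = 0.073969
Responsibility of Source Electronic: 0.0350998 / 0.073969 ≈ 0.4745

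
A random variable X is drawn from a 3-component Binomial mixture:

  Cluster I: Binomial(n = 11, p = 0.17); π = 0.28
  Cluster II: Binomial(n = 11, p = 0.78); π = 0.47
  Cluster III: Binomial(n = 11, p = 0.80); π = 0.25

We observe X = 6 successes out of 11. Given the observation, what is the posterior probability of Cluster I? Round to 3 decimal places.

Apply Bayes' rule: the posterior for each component is proportional to its prior times its likelihood at x.
Binomial probabilities:
  f_I = 0.00439264
  f_II = 0.0536195
  f_III = 0.0387554
Weight by the priors:
  w_I·f_I = 0.28 × 0.00439264 = 0.00122994
  w_II·f_II = 0.47 × 0.0536195 = 0.0252012
  w_III·f_III = 0.25 × 0.0387554 = 0.00968884
Sum: 0.00122994 + 0.0252012 + 0.00968884 = 0.03612
P(Cluster I | x) = 0.00122994 / 0.03612 ≈ 0.034

0.034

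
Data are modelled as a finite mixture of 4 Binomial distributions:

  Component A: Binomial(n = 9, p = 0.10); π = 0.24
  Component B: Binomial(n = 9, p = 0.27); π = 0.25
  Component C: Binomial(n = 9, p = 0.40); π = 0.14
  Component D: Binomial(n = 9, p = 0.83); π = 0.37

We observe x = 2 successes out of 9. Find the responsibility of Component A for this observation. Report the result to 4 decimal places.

Apply Bayes' rule: the posterior for each component is proportional to its prior times its likelihood at x.
Binomial probabilities:
  L_A = C(9,2)·0.10^2·0.90^7 = 36·0.01·0.478297 = 0.172187
  L_B = C(9,2)·0.27^2·0.73^7 = 36·0.0729·0.110474 = 0.289928
  L_C = C(9,2)·0.40^2·0.60^7 = 36·0.16·0.0279936 = 0.161243
  L_D = C(9,2)·0.83^2·0.17^7 = 36·0.6889·4.10339e-06 = 0.000101766
Unnormalised posteriors:
  π_A·L_A = 0.24 × 0.172187 = 0.0413249
  π_B·L_B = 0.25 × 0.289928 = 0.072482
  π_C·L_C = 0.14 × 0.161243 = 0.022574
  π_D·L_D = 0.37 × 0.000101766 = 3.76533e-05
Sum: 0.0413249 + 0.072482 + 0.022574 + 3.76533e-05 = 0.136419
Responsibility of Component A: 0.0413249 / 0.136419 ≈ 0.3029

0.3029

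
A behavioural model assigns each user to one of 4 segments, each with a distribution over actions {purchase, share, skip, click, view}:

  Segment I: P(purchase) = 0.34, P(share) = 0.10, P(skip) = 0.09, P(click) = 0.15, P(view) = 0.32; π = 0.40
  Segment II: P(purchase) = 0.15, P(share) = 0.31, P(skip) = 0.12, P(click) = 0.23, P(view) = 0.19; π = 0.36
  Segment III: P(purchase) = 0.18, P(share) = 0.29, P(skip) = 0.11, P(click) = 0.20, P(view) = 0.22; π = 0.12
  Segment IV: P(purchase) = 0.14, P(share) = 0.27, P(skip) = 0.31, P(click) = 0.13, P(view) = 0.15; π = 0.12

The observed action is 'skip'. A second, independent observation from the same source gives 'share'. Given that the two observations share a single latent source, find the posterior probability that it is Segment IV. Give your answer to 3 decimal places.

By Bayes' theorem, P(k | x) = π_k f_k(x) / Σ_j π_j f_j(x).
Since both observations come from the same component, the likelihood for component k is f_k(x₁)·f_k(x₂).
  L_I = [0.09] × [0.1] = 0.009
  L_II = [0.12] × [0.31] = 0.0372
  L_III = [0.11] × [0.29] = 0.0319
  L_IV = [0.31] × [0.27] = 0.0837
Weight by the priors:
  π_I·L_I = 0.40 × 0.009 = 0.0036
  π_II·L_II = 0.36 × 0.0372 = 0.013392
  π_III·L_III = 0.12 × 0.0319 = 0.003828
  π_IV·L_IV = 0.12 × 0.0837 = 0.010044
Marginal: 0.0036 + 0.013392 + 0.003828 + 0.010044 = 0.030864
So the posterior for Segment IV is 0.010044 / 0.030864 ≈ 0.325.

0.325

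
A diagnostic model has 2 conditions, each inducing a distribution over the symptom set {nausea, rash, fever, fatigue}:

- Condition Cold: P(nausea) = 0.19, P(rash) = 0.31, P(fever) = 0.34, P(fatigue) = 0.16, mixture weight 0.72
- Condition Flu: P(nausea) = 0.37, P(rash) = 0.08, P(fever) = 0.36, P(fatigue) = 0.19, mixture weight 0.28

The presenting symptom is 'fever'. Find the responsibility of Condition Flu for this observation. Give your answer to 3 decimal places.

0.292

The responsibility of component k is π_k f_k(x) divided by Σ_j π_j f_j(x).
Categorical probabilities:
  p_Cold = P(fever | comp) = 0.34
  p_Flu = P(fever | comp) = 0.36
Weight by the priors:
  π_Cold·p_Cold = 0.72 × 0.34 = 0.2448
  π_Flu·p_Flu = 0.28 × 0.36 = 0.1008
Normaliser: 0.2448 + 0.1008 = 0.3456
P(Condition Flu | 'fever') = 0.1008 / 0.3456 ≈ 0.292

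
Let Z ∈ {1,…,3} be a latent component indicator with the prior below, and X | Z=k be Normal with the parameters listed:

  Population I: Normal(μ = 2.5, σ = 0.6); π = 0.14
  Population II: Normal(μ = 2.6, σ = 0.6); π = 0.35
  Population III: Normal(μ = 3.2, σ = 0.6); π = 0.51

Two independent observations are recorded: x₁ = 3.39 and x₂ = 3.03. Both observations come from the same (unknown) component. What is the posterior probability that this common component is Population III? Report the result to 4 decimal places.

0.7623

Posterior ∝ prior × likelihood, so P(k | x) ∝ π_k f_k(x); normalise over all components.
Since both observations come from the same component, the likelihood for component k is f_k(x₁)·f_k(x₂).
  L_I = [0.221297] × [0.450115] = 0.0996089
  L_II = [0.279454] × [0.514315] = 0.143727
  L_III = [0.632388] × [0.638744] = 0.403934
Unnormalised posteriors:
  π_I·L_I = 0.14 × 0.0996089 = 0.0139452
  π_II·L_II = 0.35 × 0.143727 = 0.0503046
  π_III·L_III = 0.51 × 0.403934 = 0.206006
Normaliser: 0.0139452 + 0.0503046 + 0.206006 = 0.270256
P(Population III | x) = 0.206006 / 0.270256 ≈ 0.7623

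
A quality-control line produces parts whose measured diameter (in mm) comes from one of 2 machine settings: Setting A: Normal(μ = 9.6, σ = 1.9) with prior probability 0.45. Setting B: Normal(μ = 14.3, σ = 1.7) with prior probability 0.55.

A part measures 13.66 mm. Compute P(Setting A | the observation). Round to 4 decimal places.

0.0742

Apply Bayes' rule: the posterior for each component is proportional to its prior times its likelihood at x.
Component likelihoods at x = 13.66 mm:
  f_A = (1/(1.9·√(2π)))·exp(−(13.66−9.6)²/(2·1.9²)) = 0.209970·exp(-2.28305) = 0.0214112
  f_B = (1/(1.7·√(2π)))·exp(−(13.66−14.3)²/(2·1.7²)) = 0.234672·exp(-0.07087) = 0.218617
Weight by the priors:
  P(Z=A)·f_A = 0.45 × 0.0214112 = 0.00963506
  P(Z=B)·f_B = 0.55 × 0.218617 = 0.12024
Normaliser: 0.00963506 + 0.12024 = 0.129875
Responsibility of Setting A: 0.00963506 / 0.129875 ≈ 0.0742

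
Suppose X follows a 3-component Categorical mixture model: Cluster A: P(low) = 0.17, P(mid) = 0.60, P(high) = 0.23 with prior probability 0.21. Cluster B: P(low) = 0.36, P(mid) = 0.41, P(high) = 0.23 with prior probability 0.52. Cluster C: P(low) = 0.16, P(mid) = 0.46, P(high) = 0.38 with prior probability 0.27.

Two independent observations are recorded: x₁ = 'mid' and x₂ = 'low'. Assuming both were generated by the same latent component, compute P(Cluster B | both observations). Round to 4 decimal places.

P(component k | x) = P(Z=k)·f_k(x) / marginal(x), where marginal(x) = Σ_j P(Z=j)·f_j(x).
Since both observations come from the same component, the likelihood for component k is f_k(x₁)·f_k(x₂).
  p_A = [P(mid | comp) = 0.60] × [0.17] = 0.102
  p_B = [P(mid | comp) = 0.41] × [0.36] = 0.1476
  p_C = [P(mid | comp) = 0.46] × [0.16] = 0.0736
Multiply by the mixture weights:
  P(Z=A)·p_A = 0.21 × 0.102 = 0.02142
  P(Z=B)·p_B = 0.52 × 0.1476 = 0.076752
  P(Z=C)·p_C = 0.27 × 0.0736 = 0.019872
Denominator: 0.02142 + 0.076752 + 0.019872 = 0.118044
P(Cluster B | data) = 0.076752 / 0.118044 ≈ 0.6502

0.6502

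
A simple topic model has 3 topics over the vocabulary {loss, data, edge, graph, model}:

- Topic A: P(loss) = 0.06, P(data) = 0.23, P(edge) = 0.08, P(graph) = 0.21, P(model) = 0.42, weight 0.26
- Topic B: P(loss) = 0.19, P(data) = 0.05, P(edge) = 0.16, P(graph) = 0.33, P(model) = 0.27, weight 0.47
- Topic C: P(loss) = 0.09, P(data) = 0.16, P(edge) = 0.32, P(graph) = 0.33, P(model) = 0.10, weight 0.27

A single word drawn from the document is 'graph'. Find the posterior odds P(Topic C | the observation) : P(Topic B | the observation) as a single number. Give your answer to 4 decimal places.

Posterior odds = (π_i f_i(x)) / (π_j f_j(x)); the normalising sum cancels.
Component likelihoods at x = 'graph':
  p_A = 0.21
  p_B = 0.33
  p_C = 0.33
0.0891 / 0.1551 ≈ 0.5745

0.5745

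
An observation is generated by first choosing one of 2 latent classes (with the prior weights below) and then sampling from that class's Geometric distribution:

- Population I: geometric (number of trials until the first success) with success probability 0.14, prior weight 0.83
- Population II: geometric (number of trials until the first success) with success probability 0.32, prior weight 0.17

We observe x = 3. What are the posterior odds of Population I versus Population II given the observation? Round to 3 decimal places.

Only the two components matter; the odds are (π_i f_i(x)) / (π_j f_j(x)).
Component likelihoods at x = 3:
  p_I = 0.14·(1−0.14)^2 = 0.14·0.7396 = 0.103544
  p_II = 0.32·(1−0.32)^2 = 0.32·0.4624 = 0.147968
0.0859415 / 0.0251546 ≈ 3.417

3.417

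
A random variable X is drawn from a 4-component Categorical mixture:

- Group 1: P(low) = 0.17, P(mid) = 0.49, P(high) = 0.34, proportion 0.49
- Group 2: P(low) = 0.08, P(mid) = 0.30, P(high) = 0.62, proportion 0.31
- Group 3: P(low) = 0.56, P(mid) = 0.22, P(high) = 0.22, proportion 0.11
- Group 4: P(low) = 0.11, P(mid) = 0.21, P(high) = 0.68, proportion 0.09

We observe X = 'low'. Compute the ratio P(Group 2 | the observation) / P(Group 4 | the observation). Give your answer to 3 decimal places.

2.505

Only the two components matter; the odds are (P(Z=i) f_i(x)) / (P(Z=j) f_j(x)).
Categorical probabilities:
  p_1 = 0.17
  p_2 = 0.08
  p_3 = 0.56
  p_4 = 0.11
0.0248 / 0.0099 ≈ 2.505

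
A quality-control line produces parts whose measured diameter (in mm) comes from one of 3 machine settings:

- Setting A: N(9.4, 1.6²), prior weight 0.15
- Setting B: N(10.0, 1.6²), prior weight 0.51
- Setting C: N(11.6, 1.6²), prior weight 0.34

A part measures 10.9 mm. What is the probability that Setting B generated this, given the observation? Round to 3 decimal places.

Posterior ∝ prior × likelihood, so P(k | x) ∝ π_k f_k(x); normalise over all components.
Normal densities:
  L_A = 0.160671
  L_B = 0.212855
  L_C = 0.226583
Weight by the priors:
  π_A·L_A = 0.15 × 0.160671 = 0.0241007
  π_B·L_B = 0.51 × 0.212855 = 0.108556
  π_C·L_C = 0.34 × 0.226583 = 0.0770381
Marginal: 0.0241007 + 0.108556 + 0.0770381 = 0.209695
P(Setting B | 10.9 mm) ≈ 0.518

0.518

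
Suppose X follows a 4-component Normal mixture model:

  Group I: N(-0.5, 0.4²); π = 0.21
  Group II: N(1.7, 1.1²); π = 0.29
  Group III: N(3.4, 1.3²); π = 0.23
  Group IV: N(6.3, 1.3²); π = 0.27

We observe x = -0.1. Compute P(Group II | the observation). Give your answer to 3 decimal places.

0.176

Apply Bayes' rule: the posterior for each component is proportional to its prior times its likelihood at x.
Evaluate each component's likelihood at the observed value:
  p_I = (1/(0.4·√(2π)))·exp(−(-0.1−-0.5)²/(2·0.4²)) = 0.997356·exp(-0.50000) = 0.604927
  p_II = (1/(1.1·√(2π)))·exp(−(-0.1−1.7)²/(2·1.1²)) = 0.362675·exp(-1.33884) = 0.0950748
  p_III = (1/(1.3·√(2π)))·exp(−(-0.1−3.4)²/(2·1.3²)) = 0.306879·exp(-3.62426) = 0.00818409
  p_IV = (1/(1.3·√(2π)))·exp(−(-0.1−6.3)²/(2·1.3²)) = 0.306879·exp(-12.11834) = 1.67509e-06
Weight by the priors:
  w_I·p_I = 0.21 × 0.604927 = 0.127035
  w_II·p_II = 0.29 × 0.0950748 = 0.0275717
  w_III·p_III = 0.23 × 0.00818409 = 0.00188234
  w_IV·p_IV = 0.27 × 1.67509e-06 = 4.52273e-07
Sum: 0.127035 + 0.0275717 + 0.00188234 + 4.52273e-07 = 0.156489
P(Group II | data) = 0.0275717 / 0.156489 ≈ 0.176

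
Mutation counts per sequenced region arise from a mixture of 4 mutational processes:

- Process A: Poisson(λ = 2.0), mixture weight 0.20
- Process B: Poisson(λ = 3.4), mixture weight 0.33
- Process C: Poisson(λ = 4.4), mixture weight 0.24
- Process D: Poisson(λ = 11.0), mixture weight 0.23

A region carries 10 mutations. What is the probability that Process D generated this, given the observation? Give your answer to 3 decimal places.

The responsibility of component k is π_k f_k(x) divided by Σ_j π_j f_j(x).
Component likelihoods at x = 10 mutations:
  f_A = e^(−2.0)·2.0^10/10! = 3.81899e-05
  f_B = e^(−3.4)·3.4^10/10! = 0.00189856
  f_C = e^(−4.4)·4.4^10/10! = 0.0092017
  f_D = e^(−11.0)·11.0^10/10! = 0.119378
Prior × likelihood for each component:
  π_A·f_A = 0.20 × 3.81899e-05 = 7.63797e-06
  π_B·f_B = 0.33 × 0.00189856 = 0.000626526
  π_C·f_C = 0.24 × 0.0092017 = 0.00220841
  π_D·f_D = 0.23 × 0.119378 = 0.027457
Marginal: 7.63797e-06 + 0.000626526 + 0.00220841 + 0.027457 = 0.0302995
Responsibility of Process D: 0.027457 / 0.0302995 ≈ 0.906

0.906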